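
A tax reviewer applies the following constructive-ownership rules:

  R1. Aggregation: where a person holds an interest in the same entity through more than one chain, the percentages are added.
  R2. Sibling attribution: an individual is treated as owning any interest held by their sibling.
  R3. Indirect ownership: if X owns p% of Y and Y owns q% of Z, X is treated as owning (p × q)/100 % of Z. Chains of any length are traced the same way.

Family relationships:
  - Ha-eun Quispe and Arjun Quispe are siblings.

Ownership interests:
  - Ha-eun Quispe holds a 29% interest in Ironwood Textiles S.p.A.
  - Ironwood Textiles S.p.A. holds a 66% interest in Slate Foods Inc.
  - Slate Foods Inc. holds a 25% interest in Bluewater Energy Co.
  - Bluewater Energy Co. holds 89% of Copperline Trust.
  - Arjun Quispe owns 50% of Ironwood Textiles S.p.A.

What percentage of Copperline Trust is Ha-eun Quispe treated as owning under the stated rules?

11.60115%

By sibling attribution (R2), Ha-eun Quispe is treated as also owning Arjun Quispe's interest in Ironwood Textiles S.p.A, giving 29% + 50% = 79%.
Chain via Ironwood Textiles S.p.A. → Slate Foods Inc. → Bluewater Energy Co. (R3): 79% × 66% × 25% × 89% = 11.60115% of Copperline Trust.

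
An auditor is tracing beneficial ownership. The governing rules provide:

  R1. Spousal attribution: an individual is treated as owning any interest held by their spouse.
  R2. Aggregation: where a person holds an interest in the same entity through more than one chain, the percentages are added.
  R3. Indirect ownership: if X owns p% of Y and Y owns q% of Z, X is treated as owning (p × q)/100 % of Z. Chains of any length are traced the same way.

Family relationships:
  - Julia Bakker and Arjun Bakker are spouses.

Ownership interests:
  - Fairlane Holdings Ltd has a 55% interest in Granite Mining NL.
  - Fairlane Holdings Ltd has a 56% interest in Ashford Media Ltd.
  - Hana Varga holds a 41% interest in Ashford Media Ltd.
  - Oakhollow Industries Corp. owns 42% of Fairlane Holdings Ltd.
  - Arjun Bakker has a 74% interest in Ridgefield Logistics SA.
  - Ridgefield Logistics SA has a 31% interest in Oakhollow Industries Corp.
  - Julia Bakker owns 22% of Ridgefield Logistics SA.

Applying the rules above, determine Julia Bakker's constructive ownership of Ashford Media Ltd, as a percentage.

By spousal attribution (R1), Julia Bakker is treated as also owning Arjun Bakker's interest in Ridgefield Logistics SA, giving 22% + 74% = 96%.
Chain via Ridgefield Logistics SA → Oakhollow Industries Corp. → Fairlane Holdings Ltd (R3): 96% × 31% × 42% × 56% = 6.999552% of Ashford Media Ltd.

6.999552%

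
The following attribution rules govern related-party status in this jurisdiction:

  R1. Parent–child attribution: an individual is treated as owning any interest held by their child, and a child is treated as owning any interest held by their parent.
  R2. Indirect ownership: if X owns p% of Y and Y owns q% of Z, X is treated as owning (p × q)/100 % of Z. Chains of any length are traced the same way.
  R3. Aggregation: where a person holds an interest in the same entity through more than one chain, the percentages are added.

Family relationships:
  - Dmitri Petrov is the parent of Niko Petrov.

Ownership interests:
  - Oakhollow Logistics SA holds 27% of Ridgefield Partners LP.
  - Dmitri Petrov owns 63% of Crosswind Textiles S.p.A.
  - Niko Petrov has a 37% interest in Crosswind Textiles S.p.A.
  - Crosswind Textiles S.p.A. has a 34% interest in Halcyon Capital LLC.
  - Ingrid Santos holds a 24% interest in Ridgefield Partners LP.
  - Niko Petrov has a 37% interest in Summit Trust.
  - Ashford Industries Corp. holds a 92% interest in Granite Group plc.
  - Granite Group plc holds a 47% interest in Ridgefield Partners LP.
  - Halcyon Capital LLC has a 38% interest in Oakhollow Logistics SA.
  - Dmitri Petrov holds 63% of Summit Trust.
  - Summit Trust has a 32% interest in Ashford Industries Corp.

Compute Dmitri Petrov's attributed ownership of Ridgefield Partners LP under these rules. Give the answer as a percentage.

17.3252%

By parent–child attribution (R1), Dmitri Petrov is treated as also owning Niko Petrov's interest in Crosswind Textiles S.p.A, giving 63% + 37% = 100%.
By parent–child attribution (R1), Dmitri Petrov is treated as also owning Niko Petrov's interest in Summit Trust, giving 63% + 37% = 100%.
Chain via Crosswind Textiles S.p.A. → Halcyon Capital LLC → Oakhollow Logistics SA (R2): 100% × 34% × 38% × 27% = 3.4884% of Ridgefield Partners LP.
Chain via Summit Trust → Ashford Industries Corp. → Granite Group plc (R2): 100% × 32% × 92% × 47% = 13.8368% of Ridgefield Partners LP.
Aggregating (R3): 3.4884% + 13.8368% = 17.3252%.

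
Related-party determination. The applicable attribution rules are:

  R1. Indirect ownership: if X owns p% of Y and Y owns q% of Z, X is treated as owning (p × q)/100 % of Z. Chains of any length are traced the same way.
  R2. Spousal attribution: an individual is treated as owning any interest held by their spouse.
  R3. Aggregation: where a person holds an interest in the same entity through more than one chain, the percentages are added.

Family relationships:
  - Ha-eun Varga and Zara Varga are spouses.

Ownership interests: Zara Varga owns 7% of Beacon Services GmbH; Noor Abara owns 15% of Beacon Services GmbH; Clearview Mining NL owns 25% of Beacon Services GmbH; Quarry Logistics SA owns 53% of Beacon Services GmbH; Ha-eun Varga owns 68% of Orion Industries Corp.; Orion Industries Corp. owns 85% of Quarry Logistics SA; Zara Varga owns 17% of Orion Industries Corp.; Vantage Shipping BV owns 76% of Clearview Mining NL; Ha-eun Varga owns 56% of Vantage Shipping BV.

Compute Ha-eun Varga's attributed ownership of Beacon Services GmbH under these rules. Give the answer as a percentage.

55.9325%

By spousal attribution (R2), Ha-eun Varga is treated as also owning Zara Varga's interest in Orion Industries Corp, giving 68% + 17% = 85%.
By spousal attribution (R2), Ha-eun Varga is treated as owning Zara Varga's 7% interest in Beacon Services GmbH.
Chain via Vantage Shipping BV → Clearview Mining NL (R1): 56% × 76% × 25% = 10.64% of Beacon Services GmbH.
Chain via Orion Industries Corp. → Quarry Logistics SA (R1): 85% × 85% × 53% = 38.2925% of Beacon Services GmbH.
Direct interest in Beacon Services GmbH: 7%.
Aggregating (R3): 10.64% + 38.2925% + 7% = 55.9325%.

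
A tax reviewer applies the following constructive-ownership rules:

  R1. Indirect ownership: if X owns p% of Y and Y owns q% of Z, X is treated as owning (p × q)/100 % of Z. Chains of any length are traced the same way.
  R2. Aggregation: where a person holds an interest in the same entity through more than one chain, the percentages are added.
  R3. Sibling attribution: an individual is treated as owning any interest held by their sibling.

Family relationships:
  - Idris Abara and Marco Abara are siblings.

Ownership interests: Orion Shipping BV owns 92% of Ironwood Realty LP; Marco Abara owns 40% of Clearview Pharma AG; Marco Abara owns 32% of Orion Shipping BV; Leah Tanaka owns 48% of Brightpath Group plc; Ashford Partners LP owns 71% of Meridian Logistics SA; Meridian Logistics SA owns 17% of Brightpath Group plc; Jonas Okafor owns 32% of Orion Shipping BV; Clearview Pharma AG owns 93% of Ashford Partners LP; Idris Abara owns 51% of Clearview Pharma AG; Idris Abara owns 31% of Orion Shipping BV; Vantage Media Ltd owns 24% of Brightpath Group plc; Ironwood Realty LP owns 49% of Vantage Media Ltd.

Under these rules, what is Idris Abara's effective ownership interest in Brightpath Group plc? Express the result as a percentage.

By sibling attribution (R3), Idris Abara is treated as also owning Marco Abara's interest in Clearview Pharma AG, giving 51% + 40% = 91%.
By sibling attribution (R3), Idris Abara is treated as also owning Marco Abara's interest in Orion Shipping BV, giving 31% + 32% = 63%.
Chain via Clearview Pharma AG → Ashford Partners LP → Meridian Logistics SA (R1): 91% × 93% × 71% × 17% = 10.214841% of Brightpath Group plc.
Chain via Orion Shipping BV → Ironwood Realty LP → Vantage Media Ltd (R1): 63% × 92% × 49% × 24% = 6.816096% of Brightpath Group plc.
Aggregating (R2): 10.214841% + 6.816096% = 17.030937%.

17.030937%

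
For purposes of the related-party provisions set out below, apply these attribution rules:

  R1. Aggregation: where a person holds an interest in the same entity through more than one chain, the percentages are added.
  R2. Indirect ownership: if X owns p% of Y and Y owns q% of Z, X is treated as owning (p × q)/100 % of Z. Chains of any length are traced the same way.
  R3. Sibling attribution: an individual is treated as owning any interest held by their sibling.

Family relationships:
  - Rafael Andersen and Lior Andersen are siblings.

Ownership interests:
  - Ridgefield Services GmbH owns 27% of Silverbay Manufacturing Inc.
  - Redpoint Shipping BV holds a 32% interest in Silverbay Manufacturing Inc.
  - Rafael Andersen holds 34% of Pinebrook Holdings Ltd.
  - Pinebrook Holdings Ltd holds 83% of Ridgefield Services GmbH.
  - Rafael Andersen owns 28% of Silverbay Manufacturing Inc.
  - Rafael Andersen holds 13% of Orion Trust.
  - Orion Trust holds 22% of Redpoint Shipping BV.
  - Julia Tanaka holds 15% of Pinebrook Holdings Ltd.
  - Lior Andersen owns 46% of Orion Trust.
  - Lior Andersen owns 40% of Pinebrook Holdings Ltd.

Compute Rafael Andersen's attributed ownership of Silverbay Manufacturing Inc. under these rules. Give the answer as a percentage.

48.737%

By sibling attribution (R3), Rafael Andersen is treated as also owning Lior Andersen's interest in Pinebrook Holdings Ltd, giving 34% + 40% = 74%.
By sibling attribution (R3), Rafael Andersen is treated as also owning Lior Andersen's interest in Orion Trust, giving 13% + 46% = 59%.
Chain via Pinebrook Holdings Ltd → Ridgefield Services GmbH (R2): 74% × 83% × 27% = 16.5834% of Silverbay Manufacturing Inc.
Chain via Orion Trust → Redpoint Shipping BV (R2): 59% × 22% × 32% = 4.1536% of Silverbay Manufacturing Inc.
Direct interest in Silverbay Manufacturing Inc: 28%.
Aggregating (R1): 16.5834% + 4.1536% + 28% = 48.737%.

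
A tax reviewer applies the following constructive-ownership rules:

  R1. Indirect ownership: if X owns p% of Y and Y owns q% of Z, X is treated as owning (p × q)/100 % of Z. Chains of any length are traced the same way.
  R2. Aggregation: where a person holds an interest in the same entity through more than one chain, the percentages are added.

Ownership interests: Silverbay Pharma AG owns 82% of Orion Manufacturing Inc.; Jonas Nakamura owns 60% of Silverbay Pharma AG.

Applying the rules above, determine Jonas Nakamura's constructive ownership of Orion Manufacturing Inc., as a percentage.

Chain via Silverbay Pharma AG (R1): 60% × 82% = 49.2% of Orion Manufacturing Inc.

49.2%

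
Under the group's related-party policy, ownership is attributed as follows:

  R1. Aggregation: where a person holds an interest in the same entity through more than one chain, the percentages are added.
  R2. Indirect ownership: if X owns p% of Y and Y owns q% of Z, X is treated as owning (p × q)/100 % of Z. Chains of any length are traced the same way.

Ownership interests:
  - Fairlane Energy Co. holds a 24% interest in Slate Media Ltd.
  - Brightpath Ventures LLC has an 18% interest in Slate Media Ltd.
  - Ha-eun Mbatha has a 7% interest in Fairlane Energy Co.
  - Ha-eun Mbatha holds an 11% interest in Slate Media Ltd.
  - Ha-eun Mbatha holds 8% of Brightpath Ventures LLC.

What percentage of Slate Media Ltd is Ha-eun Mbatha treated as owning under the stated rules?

Chain via Brightpath Ventures LLC (R2): 8% × 18% = 1.44% of Slate Media Ltd.
Chain via Fairlane Energy Co. (R2): 7% × 24% = 1.68% of Slate Media Ltd.
Direct interest in Slate Media Ltd: 11%.
Aggregating (R1): 1.44% + 1.68% + 11% = 14.12%.

14.12%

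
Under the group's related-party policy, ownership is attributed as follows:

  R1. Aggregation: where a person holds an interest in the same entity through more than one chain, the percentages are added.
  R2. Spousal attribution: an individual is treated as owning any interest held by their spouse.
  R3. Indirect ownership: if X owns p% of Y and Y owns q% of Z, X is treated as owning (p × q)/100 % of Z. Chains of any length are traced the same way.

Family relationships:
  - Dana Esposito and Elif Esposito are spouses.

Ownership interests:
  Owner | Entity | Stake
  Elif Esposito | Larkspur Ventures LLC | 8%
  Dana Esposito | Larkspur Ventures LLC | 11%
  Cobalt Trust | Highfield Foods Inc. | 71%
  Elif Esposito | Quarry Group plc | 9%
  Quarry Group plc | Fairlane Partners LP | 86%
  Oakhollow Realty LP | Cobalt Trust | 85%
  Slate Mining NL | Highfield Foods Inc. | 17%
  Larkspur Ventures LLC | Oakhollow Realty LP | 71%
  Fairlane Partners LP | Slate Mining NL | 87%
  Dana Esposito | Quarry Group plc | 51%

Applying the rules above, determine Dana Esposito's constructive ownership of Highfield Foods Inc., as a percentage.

By spousal attribution (R2), Dana Esposito is treated as also owning Elif Esposito's interest in Larkspur Ventures LLC, giving 11% + 8% = 19%.
By spousal attribution (R2), Dana Esposito is treated as also owning Elif Esposito's interest in Quarry Group plc, giving 51% + 9% = 60%.
Chain via Larkspur Ventures LLC → Oakhollow Realty LP → Cobalt Trust (R3): 19% × 71% × 85% × 71% = 8.141215% of Highfield Foods Inc.
Chain via Quarry Group plc → Fairlane Partners LP → Slate Mining NL (R3): 60% × 86% × 87% × 17% = 7.63164% of Highfield Foods Inc.
Aggregating (R1): 8.141215% + 7.63164% = 15.772855%.

15.772855%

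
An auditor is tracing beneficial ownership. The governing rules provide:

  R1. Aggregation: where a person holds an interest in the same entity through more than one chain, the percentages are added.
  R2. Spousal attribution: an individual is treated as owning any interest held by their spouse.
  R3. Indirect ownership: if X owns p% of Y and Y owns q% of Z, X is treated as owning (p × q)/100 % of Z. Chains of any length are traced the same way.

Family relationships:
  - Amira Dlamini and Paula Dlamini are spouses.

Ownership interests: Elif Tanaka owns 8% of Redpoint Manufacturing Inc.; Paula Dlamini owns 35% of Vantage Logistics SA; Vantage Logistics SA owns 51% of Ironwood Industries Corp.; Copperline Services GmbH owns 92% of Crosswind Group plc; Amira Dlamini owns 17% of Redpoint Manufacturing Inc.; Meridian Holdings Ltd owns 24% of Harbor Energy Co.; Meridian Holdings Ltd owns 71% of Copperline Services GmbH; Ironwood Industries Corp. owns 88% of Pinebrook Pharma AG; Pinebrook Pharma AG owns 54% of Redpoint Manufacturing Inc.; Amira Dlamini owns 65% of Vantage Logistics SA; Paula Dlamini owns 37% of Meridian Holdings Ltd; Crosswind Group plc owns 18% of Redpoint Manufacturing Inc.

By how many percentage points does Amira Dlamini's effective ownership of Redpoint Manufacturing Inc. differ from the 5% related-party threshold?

40.585512

By spousal attribution (R2), Amira Dlamini is treated as also owning Paula Dlamini's interest in Vantage Logistics SA, giving 65% + 35% = 100%.
By spousal attribution (R2), Amira Dlamini is treated as owning Paula Dlamini's 37% interest in Meridian Holdings Ltd.
Chain via Vantage Logistics SA → Ironwood Industries Corp. → Pinebrook Pharma AG (R3): 100% × 51% × 88% × 54% = 24.2352% of Redpoint Manufacturing Inc.
Direct interest in Redpoint Manufacturing Inc: 17%.
Chain via Meridian Holdings Ltd → Copperline Services GmbH → Crosswind Group plc (R3): 37% × 71% × 92% × 18% = 4.350312% of Redpoint Manufacturing Inc.
Aggregating (R1): 24.2352% + 17% + 4.350312% = 45.585512%.
45.585512% exceeds the 5% threshold by 40.585512 percentage points.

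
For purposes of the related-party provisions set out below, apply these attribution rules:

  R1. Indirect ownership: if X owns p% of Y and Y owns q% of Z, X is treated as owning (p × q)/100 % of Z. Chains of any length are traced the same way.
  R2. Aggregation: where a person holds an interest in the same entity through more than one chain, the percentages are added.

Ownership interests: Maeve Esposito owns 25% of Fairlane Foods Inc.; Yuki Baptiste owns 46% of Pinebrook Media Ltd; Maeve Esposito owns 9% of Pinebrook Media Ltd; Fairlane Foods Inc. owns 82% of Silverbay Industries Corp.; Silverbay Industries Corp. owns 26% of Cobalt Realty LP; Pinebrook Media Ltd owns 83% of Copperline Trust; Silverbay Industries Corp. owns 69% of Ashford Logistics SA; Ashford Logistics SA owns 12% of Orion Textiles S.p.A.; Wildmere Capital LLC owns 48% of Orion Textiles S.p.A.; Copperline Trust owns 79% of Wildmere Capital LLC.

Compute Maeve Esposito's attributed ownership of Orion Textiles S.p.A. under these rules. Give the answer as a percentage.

Chain via Pinebrook Media Ltd → Copperline Trust → Wildmere Capital LLC (R1): 9% × 83% × 79% × 48% = 2.832624% of Orion Textiles S.p.A.
Chain via Fairlane Foods Inc. → Silverbay Industries Corp. → Ashford Logistics SA (R1): 25% × 82% × 69% × 12% = 1.6974% of Orion Textiles S.p.A.
Aggregating (R2): 2.832624% + 1.6974% = 4.530024%.

4.530024%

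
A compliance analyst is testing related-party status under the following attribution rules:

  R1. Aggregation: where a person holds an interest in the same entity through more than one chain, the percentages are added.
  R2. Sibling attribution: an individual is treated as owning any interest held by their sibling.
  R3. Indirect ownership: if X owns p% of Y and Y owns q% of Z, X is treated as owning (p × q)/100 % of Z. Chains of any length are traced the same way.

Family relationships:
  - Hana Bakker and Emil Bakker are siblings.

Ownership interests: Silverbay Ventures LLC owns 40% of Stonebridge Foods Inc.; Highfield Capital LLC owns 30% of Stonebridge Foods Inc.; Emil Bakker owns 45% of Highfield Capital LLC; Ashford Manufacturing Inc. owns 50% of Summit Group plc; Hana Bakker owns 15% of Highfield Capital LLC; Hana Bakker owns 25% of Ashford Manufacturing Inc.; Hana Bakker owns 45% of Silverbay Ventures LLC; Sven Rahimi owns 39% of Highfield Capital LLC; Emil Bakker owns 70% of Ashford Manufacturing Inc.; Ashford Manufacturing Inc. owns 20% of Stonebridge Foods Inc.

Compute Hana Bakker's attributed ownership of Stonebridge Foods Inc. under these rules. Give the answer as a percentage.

By sibling attribution (R2), Hana Bakker is treated as also owning Emil Bakker's interest in Ashford Manufacturing Inc, giving 25% + 70% = 95%.
By sibling attribution (R2), Hana Bakker is treated as also owning Emil Bakker's interest in Highfield Capital LLC, giving 15% + 45% = 60%.
Chain via Ashford Manufacturing Inc. (R3): 95% × 20% = 19% of Stonebridge Foods Inc.
Chain via Highfield Capital LLC (R3): 60% × 30% = 18% of Stonebridge Foods Inc.
Chain via Silverbay Ventures LLC (R3): 45% × 40% = 18% of Stonebridge Foods Inc.
Aggregating (R1): 19% + 18% + 18% = 55%.

55%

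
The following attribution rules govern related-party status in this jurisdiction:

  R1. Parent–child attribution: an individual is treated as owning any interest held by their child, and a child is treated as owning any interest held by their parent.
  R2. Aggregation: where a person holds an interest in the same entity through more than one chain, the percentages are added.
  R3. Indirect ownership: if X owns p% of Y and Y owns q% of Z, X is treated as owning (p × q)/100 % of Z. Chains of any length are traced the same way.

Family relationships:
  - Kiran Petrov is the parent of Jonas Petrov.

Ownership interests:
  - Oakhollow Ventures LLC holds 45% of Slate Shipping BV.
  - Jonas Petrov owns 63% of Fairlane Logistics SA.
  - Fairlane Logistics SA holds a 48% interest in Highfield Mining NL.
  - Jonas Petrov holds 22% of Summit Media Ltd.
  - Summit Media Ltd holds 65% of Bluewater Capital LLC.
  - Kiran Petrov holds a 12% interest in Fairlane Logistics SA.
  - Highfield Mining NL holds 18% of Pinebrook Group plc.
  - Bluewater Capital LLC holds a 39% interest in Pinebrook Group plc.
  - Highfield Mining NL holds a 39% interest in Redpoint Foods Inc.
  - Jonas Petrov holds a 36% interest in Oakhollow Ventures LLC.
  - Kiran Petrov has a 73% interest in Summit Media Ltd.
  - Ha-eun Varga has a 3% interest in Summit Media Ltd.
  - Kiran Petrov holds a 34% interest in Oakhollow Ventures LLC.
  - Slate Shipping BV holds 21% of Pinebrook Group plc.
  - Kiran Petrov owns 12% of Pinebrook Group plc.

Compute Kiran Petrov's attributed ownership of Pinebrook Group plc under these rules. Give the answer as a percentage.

49.1775%

By parent–child attribution (R1), Kiran Petrov is treated as also owning Jonas Petrov's interest in Oakhollow Ventures LLC, giving 34% + 36% = 70%.
By parent–child attribution (R1), Kiran Petrov is treated as also owning Jonas Petrov's interest in Fairlane Logistics SA, giving 12% + 63% = 75%.
By parent–child attribution (R1), Kiran Petrov is treated as also owning Jonas Petrov's interest in Summit Media Ltd, giving 73% + 22% = 95%.
Chain via Oakhollow Ventures LLC → Slate Shipping BV (R3): 70% × 45% × 21% = 6.615% of Pinebrook Group plc.
Chain via Fairlane Logistics SA → Highfield Mining NL (R3): 75% × 48% × 18% = 6.48% of Pinebrook Group plc.
Chain via Summit Media Ltd → Bluewater Capital LLC (R3): 95% × 65% × 39% = 24.0825% of Pinebrook Group plc.
Direct interest in Pinebrook Group plc: 12%.
Aggregating (R2): 6.615% + 6.48% + 24.0825% + 12% = 49.1775%.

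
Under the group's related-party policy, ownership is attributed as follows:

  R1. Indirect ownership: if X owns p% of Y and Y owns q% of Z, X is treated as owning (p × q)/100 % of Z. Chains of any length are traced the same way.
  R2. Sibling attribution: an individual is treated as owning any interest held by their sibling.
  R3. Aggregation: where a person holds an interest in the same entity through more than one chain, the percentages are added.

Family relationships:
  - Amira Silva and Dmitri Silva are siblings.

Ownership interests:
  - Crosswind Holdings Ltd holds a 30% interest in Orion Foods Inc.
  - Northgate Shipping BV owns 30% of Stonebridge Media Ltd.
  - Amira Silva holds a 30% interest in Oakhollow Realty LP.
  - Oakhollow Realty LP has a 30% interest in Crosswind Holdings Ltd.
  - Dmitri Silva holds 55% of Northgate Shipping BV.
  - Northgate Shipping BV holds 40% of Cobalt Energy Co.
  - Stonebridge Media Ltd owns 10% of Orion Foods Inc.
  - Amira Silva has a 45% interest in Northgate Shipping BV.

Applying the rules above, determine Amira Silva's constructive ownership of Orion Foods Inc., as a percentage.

5.7%

By sibling attribution (R2), Amira Silva is treated as also owning Dmitri Silva's interest in Northgate Shipping BV, giving 45% + 55% = 100%.
Chain via Northgate Shipping BV → Stonebridge Media Ltd (R1): 100% × 30% × 10% = 3% of Orion Foods Inc.
Chain via Oakhollow Realty LP → Crosswind Holdings Ltd (R1): 30% × 30% × 30% = 2.7% of Orion Foods Inc.
Aggregating (R3): 3% + 2.7% = 5.7%.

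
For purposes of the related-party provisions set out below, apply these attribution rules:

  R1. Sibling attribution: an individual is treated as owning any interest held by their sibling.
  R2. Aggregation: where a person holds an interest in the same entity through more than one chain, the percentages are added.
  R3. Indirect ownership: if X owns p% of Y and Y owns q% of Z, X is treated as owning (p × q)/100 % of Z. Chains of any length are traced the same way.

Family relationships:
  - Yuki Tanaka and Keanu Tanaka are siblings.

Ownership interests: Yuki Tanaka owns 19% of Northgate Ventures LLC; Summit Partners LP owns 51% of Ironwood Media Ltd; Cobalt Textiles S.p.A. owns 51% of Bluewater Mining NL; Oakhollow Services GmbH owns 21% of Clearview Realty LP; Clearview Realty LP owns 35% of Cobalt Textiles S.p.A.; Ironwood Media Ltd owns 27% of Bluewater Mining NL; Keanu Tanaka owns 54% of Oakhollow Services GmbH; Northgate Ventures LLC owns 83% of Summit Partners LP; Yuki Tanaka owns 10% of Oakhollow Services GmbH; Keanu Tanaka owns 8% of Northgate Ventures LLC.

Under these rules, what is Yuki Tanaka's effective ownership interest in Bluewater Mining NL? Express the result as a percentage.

5.484897%

By sibling attribution (R1), Yuki Tanaka is treated as also owning Keanu Tanaka's interest in Northgate Ventures LLC, giving 19% + 8% = 27%.
By sibling attribution (R1), Yuki Tanaka is treated as also owning Keanu Tanaka's interest in Oakhollow Services GmbH, giving 10% + 54% = 64%.
Chain via Northgate Ventures LLC → Summit Partners LP → Ironwood Media Ltd (R3): 27% × 83% × 51% × 27% = 3.085857% of Bluewater Mining NL.
Chain via Oakhollow Services GmbH → Clearview Realty LP → Cobalt Textiles S.p.A. (R3): 64% × 21% × 35% × 51% = 2.39904% of Bluewater Mining NL.
Aggregating (R2): 3.085857% + 2.39904% = 5.484897%.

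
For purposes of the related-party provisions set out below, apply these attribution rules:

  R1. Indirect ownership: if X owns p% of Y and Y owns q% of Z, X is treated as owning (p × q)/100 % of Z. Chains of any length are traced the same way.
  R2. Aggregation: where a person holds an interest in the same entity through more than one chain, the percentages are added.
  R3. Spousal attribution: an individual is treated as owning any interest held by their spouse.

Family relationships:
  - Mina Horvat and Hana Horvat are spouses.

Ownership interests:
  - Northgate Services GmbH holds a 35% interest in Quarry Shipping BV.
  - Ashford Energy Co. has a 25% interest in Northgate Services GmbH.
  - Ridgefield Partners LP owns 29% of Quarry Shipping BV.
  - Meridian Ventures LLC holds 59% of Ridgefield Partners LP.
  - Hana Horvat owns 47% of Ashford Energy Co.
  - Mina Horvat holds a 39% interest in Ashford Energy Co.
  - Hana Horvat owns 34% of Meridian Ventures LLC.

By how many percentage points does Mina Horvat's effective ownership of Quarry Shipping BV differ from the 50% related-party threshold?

36.6576

By spousal attribution (R3), Mina Horvat is treated as also owning Hana Horvat's interest in Ashford Energy Co, giving 39% + 47% = 86%.
By spousal attribution (R3), Mina Horvat is treated as owning Hana Horvat's 34% interest in Meridian Ventures LLC.
Chain via Ashford Energy Co. → Northgate Services GmbH (R1): 86% × 25% × 35% = 7.525% of Quarry Shipping BV.
Chain via Meridian Ventures LLC → Ridgefield Partners LP (R1): 34% × 59% × 29% = 5.8174% of Quarry Shipping BV.
Aggregating (R2): 7.525% + 5.8174% = 13.3424%.
13.3424% falls short of the 50% threshold by 36.6576 percentage points.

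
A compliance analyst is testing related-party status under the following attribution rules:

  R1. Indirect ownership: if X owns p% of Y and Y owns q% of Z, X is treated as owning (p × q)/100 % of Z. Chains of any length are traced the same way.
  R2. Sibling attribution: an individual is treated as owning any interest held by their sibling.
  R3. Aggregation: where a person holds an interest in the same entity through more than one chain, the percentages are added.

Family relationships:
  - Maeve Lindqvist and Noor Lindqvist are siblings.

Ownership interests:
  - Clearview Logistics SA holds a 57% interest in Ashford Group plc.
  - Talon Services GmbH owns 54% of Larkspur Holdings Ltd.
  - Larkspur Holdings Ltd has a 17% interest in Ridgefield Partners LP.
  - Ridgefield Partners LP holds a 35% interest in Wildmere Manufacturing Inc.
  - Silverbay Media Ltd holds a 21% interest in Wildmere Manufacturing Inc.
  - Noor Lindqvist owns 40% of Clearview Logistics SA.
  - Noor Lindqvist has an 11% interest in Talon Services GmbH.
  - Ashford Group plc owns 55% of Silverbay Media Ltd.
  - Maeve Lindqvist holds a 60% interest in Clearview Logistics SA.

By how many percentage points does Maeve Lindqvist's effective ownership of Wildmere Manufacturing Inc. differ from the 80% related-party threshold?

By sibling attribution (R2), Maeve Lindqvist is treated as also owning Noor Lindqvist's interest in Clearview Logistics SA, giving 60% + 40% = 100%.
By sibling attribution (R2), Maeve Lindqvist is treated as owning Noor Lindqvist's 11% interest in Talon Services GmbH.
Chain via Clearview Logistics SA → Ashford Group plc → Silverbay Media Ltd (R1): 100% × 57% × 55% × 21% = 6.5835% of Wildmere Manufacturing Inc.
Chain via Talon Services GmbH → Larkspur Holdings Ltd → Ridgefield Partners LP (R1): 11% × 54% × 17% × 35% = 0.35343% of Wildmere Manufacturing Inc.
Aggregating (R3): 6.5835% + 0.35343% = 6.93693%.
6.93693% falls short of the 80% threshold by 73.06307 percentage points.

73.06307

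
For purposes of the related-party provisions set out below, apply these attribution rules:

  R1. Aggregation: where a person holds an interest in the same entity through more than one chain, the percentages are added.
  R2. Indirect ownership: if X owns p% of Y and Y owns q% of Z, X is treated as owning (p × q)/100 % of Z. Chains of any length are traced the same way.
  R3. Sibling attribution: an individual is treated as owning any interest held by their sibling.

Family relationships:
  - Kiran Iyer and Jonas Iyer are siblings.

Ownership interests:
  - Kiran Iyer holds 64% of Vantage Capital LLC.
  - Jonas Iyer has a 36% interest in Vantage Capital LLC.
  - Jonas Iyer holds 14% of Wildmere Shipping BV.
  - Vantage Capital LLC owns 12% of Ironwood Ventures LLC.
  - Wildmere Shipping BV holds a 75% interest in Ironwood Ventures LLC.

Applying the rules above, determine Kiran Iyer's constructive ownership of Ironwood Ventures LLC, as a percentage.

22.5%

By sibling attribution (R3), Kiran Iyer is treated as also owning Jonas Iyer's interest in Vantage Capital LLC, giving 64% + 36% = 100%.
By sibling attribution (R3), Kiran Iyer is treated as owning Jonas Iyer's 14% interest in Wildmere Shipping BV.
Chain via Vantage Capital LLC (R2): 100% × 12% = 12% of Ironwood Ventures LLC.
Chain via Wildmere Shipping BV (R2): 14% × 75% = 10.5% of Ironwood Ventures LLC.
Aggregating (R1): 12% + 10.5% = 22.5%.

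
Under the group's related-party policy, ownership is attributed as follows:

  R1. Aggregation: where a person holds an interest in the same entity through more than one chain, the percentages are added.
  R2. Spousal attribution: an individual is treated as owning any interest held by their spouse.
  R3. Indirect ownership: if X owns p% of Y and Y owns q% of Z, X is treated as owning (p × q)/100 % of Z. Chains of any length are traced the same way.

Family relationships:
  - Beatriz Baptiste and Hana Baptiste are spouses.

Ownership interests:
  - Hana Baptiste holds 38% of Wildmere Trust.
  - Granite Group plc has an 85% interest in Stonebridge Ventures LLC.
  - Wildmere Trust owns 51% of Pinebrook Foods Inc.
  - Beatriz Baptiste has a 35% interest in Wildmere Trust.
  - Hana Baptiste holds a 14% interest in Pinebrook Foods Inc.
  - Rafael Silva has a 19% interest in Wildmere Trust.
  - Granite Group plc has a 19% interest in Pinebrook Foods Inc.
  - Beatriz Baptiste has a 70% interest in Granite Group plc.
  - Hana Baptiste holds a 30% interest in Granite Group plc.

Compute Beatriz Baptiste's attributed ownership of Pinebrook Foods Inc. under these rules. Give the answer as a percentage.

By spousal attribution (R2), Beatriz Baptiste is treated as also owning Hana Baptiste's interest in Granite Group plc, giving 70% + 30% = 100%.
By spousal attribution (R2), Beatriz Baptiste is treated as also owning Hana Baptiste's interest in Wildmere Trust, giving 35% + 38% = 73%.
By spousal attribution (R2), Beatriz Baptiste is treated as owning Hana Baptiste's 14% interest in Pinebrook Foods Inc.
Chain via Granite Group plc (R3): 100% × 19% = 19% of Pinebrook Foods Inc.
Chain via Wildmere Trust (R3): 73% × 51% = 37.23% of Pinebrook Foods Inc.
Direct interest in Pinebrook Foods Inc: 14%.
Aggregating (R1): 19% + 37.23% + 14% = 70.23%.

70.23%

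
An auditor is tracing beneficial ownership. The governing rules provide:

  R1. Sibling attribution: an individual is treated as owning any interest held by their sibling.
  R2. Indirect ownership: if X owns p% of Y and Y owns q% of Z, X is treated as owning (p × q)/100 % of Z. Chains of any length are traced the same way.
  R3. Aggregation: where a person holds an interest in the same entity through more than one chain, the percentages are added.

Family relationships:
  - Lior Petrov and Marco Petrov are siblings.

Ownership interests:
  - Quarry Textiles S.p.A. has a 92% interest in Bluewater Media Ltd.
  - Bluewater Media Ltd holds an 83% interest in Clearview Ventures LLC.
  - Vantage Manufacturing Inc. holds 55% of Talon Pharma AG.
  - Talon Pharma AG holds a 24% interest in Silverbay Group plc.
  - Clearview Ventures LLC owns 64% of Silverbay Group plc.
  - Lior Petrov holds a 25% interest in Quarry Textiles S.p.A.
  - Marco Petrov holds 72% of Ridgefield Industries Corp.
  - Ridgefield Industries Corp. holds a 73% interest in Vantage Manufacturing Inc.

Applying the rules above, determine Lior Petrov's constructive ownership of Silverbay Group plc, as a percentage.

By sibling attribution (R1), Lior Petrov is treated as owning Marco Petrov's 72% interest in Ridgefield Industries Corp.
Chain via Quarry Textiles S.p.A. → Bluewater Media Ltd → Clearview Ventures LLC (R2): 25% × 92% × 83% × 64% = 12.2176% of Silverbay Group plc.
Chain via Ridgefield Industries Corp. → Vantage Manufacturing Inc. → Talon Pharma AG (R2): 72% × 73% × 55% × 24% = 6.93792% of Silverbay Group plc.
Aggregating (R3): 12.2176% + 6.93792% = 19.15552%.

19.15552%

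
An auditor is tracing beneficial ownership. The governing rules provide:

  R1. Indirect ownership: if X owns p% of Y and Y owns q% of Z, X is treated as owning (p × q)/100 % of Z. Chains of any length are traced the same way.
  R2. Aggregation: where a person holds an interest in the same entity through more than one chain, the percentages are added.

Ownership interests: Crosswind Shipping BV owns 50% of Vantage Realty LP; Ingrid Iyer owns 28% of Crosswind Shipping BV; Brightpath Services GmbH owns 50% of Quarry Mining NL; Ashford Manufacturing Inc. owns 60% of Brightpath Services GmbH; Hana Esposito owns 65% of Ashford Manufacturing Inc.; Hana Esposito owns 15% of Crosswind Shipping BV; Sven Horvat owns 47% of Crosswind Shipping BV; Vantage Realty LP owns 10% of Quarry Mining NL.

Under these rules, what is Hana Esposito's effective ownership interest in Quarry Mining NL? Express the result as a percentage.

Chain via Crosswind Shipping BV → Vantage Realty LP (R1): 15% × 50% × 10% = 0.75% of Quarry Mining NL.
Chain via Ashford Manufacturing Inc. → Brightpath Services GmbH (R1): 65% × 60% × 50% = 19.5% of Quarry Mining NL.
Aggregating (R2): 0.75% + 19.5% = 20.25%.

20.25%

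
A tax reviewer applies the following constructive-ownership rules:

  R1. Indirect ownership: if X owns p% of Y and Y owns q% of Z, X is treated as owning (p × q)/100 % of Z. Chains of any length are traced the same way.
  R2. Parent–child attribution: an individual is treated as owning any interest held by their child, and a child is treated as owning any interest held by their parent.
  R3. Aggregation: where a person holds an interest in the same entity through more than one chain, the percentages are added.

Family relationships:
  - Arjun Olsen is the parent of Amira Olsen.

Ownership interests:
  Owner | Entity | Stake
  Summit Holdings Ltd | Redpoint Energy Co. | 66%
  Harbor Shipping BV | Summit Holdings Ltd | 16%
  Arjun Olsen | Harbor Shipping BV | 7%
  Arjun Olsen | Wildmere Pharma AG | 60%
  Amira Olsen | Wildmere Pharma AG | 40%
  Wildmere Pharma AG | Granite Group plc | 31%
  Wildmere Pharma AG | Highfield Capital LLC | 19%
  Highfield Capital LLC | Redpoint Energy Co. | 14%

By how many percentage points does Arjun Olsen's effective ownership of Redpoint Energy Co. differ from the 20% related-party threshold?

By parent–child attribution (R2), Arjun Olsen is treated as also owning Amira Olsen's interest in Wildmere Pharma AG, giving 60% + 40% = 100%.
Chain via Wildmere Pharma AG → Highfield Capital LLC (R1): 100% × 19% × 14% = 2.66% of Redpoint Energy Co.
Chain via Harbor Shipping BV → Summit Holdings Ltd (R1): 7% × 16% × 66% = 0.7392% of Redpoint Energy Co.
Aggregating (R3): 2.66% + 0.7392% = 3.3992%.
3.3992% falls short of the 20% threshold by 16.6008 percentage points.

16.6008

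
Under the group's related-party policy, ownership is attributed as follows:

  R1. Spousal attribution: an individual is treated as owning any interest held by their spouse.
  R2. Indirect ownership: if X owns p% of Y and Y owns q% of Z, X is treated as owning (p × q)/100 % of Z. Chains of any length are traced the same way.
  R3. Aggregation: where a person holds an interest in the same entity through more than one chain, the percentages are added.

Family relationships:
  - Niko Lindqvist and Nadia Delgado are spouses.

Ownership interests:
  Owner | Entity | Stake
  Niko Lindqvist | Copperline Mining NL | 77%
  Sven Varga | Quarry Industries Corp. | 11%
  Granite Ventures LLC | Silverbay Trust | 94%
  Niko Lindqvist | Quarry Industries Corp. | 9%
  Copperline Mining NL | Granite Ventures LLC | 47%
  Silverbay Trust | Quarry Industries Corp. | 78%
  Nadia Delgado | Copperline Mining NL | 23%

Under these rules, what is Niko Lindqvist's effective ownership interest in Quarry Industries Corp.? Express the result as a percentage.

43.4604%

By spousal attribution (R1), Niko Lindqvist is treated as also owning Nadia Delgado's interest in Copperline Mining NL, giving 77% + 23% = 100%.
Chain via Copperline Mining NL → Granite Ventures LLC → Silverbay Trust (R2): 100% × 47% × 94% × 78% = 34.4604% of Quarry Industries Corp.
Direct interest in Quarry Industries Corp: 9%.
Aggregating (R3): 34.4604% + 9% = 43.4604%.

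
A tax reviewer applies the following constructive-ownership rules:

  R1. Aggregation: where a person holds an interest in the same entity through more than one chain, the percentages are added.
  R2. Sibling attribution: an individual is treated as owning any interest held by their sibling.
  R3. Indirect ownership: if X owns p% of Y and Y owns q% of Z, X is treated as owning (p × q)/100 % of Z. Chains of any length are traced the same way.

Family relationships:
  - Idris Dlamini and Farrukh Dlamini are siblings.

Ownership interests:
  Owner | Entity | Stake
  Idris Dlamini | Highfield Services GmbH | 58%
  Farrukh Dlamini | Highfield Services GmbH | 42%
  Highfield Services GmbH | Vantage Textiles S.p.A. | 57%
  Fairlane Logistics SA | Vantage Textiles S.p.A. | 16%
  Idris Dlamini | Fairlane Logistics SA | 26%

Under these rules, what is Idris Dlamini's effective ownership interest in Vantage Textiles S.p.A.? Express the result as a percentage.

By sibling attribution (R2), Idris Dlamini is treated as also owning Farrukh Dlamini's interest in Highfield Services GmbH, giving 58% + 42% = 100%.
Chain via Fairlane Logistics SA (R3): 26% × 16% = 4.16% of Vantage Textiles S.p.A.
Chain via Highfield Services GmbH (R3): 100% × 57% = 57% of Vantage Textiles S.p.A.
Aggregating (R1): 4.16% + 57% = 61.16%.

61.16%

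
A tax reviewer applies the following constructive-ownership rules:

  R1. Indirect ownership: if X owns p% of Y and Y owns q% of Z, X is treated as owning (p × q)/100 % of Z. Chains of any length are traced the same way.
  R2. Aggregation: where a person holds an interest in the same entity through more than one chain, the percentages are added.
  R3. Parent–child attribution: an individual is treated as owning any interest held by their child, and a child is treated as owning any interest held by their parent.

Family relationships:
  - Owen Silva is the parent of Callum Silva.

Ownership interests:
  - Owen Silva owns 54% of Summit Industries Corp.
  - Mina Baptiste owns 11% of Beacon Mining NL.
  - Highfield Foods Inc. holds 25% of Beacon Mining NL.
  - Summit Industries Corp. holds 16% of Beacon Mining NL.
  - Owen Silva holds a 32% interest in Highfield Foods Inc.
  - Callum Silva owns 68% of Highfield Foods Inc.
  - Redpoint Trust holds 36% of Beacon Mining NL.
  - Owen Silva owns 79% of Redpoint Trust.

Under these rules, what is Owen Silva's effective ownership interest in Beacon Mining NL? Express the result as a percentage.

By parent–child attribution (R3), Owen Silva is treated as also owning Callum Silva's interest in Highfield Foods Inc, giving 32% + 68% = 100%.
Chain via Redpoint Trust (R1): 79% × 36% = 28.44% of Beacon Mining NL.
Chain via Summit Industries Corp. (R1): 54% × 16% = 8.64% of Beacon Mining NL.
Chain via Highfield Foods Inc. (R1): 100% × 25% = 25% of Beacon Mining NL.
Aggregating (R2): 28.44% + 8.64% + 25% = 62.08%.

62.08%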